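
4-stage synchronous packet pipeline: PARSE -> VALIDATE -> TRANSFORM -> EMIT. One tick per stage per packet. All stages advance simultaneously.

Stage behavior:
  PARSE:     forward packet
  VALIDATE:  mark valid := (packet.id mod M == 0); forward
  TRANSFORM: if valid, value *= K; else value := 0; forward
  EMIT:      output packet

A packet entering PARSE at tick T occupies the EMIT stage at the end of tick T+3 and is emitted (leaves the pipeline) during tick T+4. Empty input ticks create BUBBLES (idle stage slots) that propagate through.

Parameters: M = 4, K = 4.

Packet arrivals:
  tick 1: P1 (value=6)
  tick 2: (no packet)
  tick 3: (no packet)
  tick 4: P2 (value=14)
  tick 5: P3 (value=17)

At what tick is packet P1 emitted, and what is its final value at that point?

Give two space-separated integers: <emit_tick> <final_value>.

Tick 1: [PARSE:P1(v=6,ok=F), VALIDATE:-, TRANSFORM:-, EMIT:-] out:-; in:P1
Tick 2: [PARSE:-, VALIDATE:P1(v=6,ok=F), TRANSFORM:-, EMIT:-] out:-; in:-
Tick 3: [PARSE:-, VALIDATE:-, TRANSFORM:P1(v=0,ok=F), EMIT:-] out:-; in:-
Tick 4: [PARSE:P2(v=14,ok=F), VALIDATE:-, TRANSFORM:-, EMIT:P1(v=0,ok=F)] out:-; in:P2
Tick 5: [PARSE:P3(v=17,ok=F), VALIDATE:P2(v=14,ok=F), TRANSFORM:-, EMIT:-] out:P1(v=0); in:P3
Tick 6: [PARSE:-, VALIDATE:P3(v=17,ok=F), TRANSFORM:P2(v=0,ok=F), EMIT:-] out:-; in:-
Tick 7: [PARSE:-, VALIDATE:-, TRANSFORM:P3(v=0,ok=F), EMIT:P2(v=0,ok=F)] out:-; in:-
Tick 8: [PARSE:-, VALIDATE:-, TRANSFORM:-, EMIT:P3(v=0,ok=F)] out:P2(v=0); in:-
Tick 9: [PARSE:-, VALIDATE:-, TRANSFORM:-, EMIT:-] out:P3(v=0); in:-
P1: arrives tick 1, valid=False (id=1, id%4=1), emit tick 5, final value 0

Answer: 5 0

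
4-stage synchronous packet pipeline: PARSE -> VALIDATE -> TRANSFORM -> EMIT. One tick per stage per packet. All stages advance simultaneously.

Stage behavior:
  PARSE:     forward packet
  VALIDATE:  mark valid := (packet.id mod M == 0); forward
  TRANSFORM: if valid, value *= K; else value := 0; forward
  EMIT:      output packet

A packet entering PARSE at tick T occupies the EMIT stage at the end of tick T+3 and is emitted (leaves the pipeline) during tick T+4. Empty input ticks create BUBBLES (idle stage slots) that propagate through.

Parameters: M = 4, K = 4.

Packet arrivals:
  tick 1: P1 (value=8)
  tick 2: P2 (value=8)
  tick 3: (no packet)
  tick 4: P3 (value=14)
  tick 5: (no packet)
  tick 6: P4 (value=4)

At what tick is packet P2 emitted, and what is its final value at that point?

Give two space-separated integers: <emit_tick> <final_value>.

Answer: 6 0

Derivation:
Tick 1: [PARSE:P1(v=8,ok=F), VALIDATE:-, TRANSFORM:-, EMIT:-] out:-; in:P1
Tick 2: [PARSE:P2(v=8,ok=F), VALIDATE:P1(v=8,ok=F), TRANSFORM:-, EMIT:-] out:-; in:P2
Tick 3: [PARSE:-, VALIDATE:P2(v=8,ok=F), TRANSFORM:P1(v=0,ok=F), EMIT:-] out:-; in:-
Tick 4: [PARSE:P3(v=14,ok=F), VALIDATE:-, TRANSFORM:P2(v=0,ok=F), EMIT:P1(v=0,ok=F)] out:-; in:P3
Tick 5: [PARSE:-, VALIDATE:P3(v=14,ok=F), TRANSFORM:-, EMIT:P2(v=0,ok=F)] out:P1(v=0); in:-
Tick 6: [PARSE:P4(v=4,ok=F), VALIDATE:-, TRANSFORM:P3(v=0,ok=F), EMIT:-] out:P2(v=0); in:P4
Tick 7: [PARSE:-, VALIDATE:P4(v=4,ok=T), TRANSFORM:-, EMIT:P3(v=0,ok=F)] out:-; in:-
Tick 8: [PARSE:-, VALIDATE:-, TRANSFORM:P4(v=16,ok=T), EMIT:-] out:P3(v=0); in:-
Tick 9: [PARSE:-, VALIDATE:-, TRANSFORM:-, EMIT:P4(v=16,ok=T)] out:-; in:-
Tick 10: [PARSE:-, VALIDATE:-, TRANSFORM:-, EMIT:-] out:P4(v=16); in:-
P2: arrives tick 2, valid=False (id=2, id%4=2), emit tick 6, final value 0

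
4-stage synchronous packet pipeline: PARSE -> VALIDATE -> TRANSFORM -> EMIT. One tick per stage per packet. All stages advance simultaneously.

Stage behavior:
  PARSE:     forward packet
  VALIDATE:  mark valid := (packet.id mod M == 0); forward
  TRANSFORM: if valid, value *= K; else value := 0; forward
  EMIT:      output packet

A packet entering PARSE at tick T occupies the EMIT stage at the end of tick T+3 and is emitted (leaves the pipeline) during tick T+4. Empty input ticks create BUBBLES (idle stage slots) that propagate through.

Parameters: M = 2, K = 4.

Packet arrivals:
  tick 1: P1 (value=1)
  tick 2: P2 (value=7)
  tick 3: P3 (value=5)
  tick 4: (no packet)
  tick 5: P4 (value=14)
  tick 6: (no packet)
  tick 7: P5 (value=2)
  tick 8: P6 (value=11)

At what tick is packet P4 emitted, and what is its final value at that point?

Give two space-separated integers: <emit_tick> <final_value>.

Answer: 9 56

Derivation:
Tick 1: [PARSE:P1(v=1,ok=F), VALIDATE:-, TRANSFORM:-, EMIT:-] out:-; in:P1
Tick 2: [PARSE:P2(v=7,ok=F), VALIDATE:P1(v=1,ok=F), TRANSFORM:-, EMIT:-] out:-; in:P2
Tick 3: [PARSE:P3(v=5,ok=F), VALIDATE:P2(v=7,ok=T), TRANSFORM:P1(v=0,ok=F), EMIT:-] out:-; in:P3
Tick 4: [PARSE:-, VALIDATE:P3(v=5,ok=F), TRANSFORM:P2(v=28,ok=T), EMIT:P1(v=0,ok=F)] out:-; in:-
Tick 5: [PARSE:P4(v=14,ok=F), VALIDATE:-, TRANSFORM:P3(v=0,ok=F), EMIT:P2(v=28,ok=T)] out:P1(v=0); in:P4
Tick 6: [PARSE:-, VALIDATE:P4(v=14,ok=T), TRANSFORM:-, EMIT:P3(v=0,ok=F)] out:P2(v=28); in:-
Tick 7: [PARSE:P5(v=2,ok=F), VALIDATE:-, TRANSFORM:P4(v=56,ok=T), EMIT:-] out:P3(v=0); in:P5
Tick 8: [PARSE:P6(v=11,ok=F), VALIDATE:P5(v=2,ok=F), TRANSFORM:-, EMIT:P4(v=56,ok=T)] out:-; in:P6
Tick 9: [PARSE:-, VALIDATE:P6(v=11,ok=T), TRANSFORM:P5(v=0,ok=F), EMIT:-] out:P4(v=56); in:-
Tick 10: [PARSE:-, VALIDATE:-, TRANSFORM:P6(v=44,ok=T), EMIT:P5(v=0,ok=F)] out:-; in:-
Tick 11: [PARSE:-, VALIDATE:-, TRANSFORM:-, EMIT:P6(v=44,ok=T)] out:P5(v=0); in:-
Tick 12: [PARSE:-, VALIDATE:-, TRANSFORM:-, EMIT:-] out:P6(v=44); in:-
P4: arrives tick 5, valid=True (id=4, id%2=0), emit tick 9, final value 56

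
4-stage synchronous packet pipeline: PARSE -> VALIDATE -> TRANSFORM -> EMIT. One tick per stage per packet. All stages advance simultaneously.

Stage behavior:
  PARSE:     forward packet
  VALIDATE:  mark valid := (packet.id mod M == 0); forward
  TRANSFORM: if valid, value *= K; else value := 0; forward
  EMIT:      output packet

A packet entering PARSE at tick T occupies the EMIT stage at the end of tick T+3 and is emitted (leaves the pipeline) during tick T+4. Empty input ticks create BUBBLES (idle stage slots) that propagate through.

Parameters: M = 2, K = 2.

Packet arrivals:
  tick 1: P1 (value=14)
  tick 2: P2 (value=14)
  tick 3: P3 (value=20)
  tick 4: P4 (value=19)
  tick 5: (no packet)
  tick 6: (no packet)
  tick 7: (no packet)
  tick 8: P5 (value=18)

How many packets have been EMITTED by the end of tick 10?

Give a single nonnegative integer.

Tick 1: [PARSE:P1(v=14,ok=F), VALIDATE:-, TRANSFORM:-, EMIT:-] out:-; in:P1
Tick 2: [PARSE:P2(v=14,ok=F), VALIDATE:P1(v=14,ok=F), TRANSFORM:-, EMIT:-] out:-; in:P2
Tick 3: [PARSE:P3(v=20,ok=F), VALIDATE:P2(v=14,ok=T), TRANSFORM:P1(v=0,ok=F), EMIT:-] out:-; in:P3
Tick 4: [PARSE:P4(v=19,ok=F), VALIDATE:P3(v=20,ok=F), TRANSFORM:P2(v=28,ok=T), EMIT:P1(v=0,ok=F)] out:-; in:P4
Tick 5: [PARSE:-, VALIDATE:P4(v=19,ok=T), TRANSFORM:P3(v=0,ok=F), EMIT:P2(v=28,ok=T)] out:P1(v=0); in:-
Tick 6: [PARSE:-, VALIDATE:-, TRANSFORM:P4(v=38,ok=T), EMIT:P3(v=0,ok=F)] out:P2(v=28); in:-
Tick 7: [PARSE:-, VALIDATE:-, TRANSFORM:-, EMIT:P4(v=38,ok=T)] out:P3(v=0); in:-
Tick 8: [PARSE:P5(v=18,ok=F), VALIDATE:-, TRANSFORM:-, EMIT:-] out:P4(v=38); in:P5
Tick 9: [PARSE:-, VALIDATE:P5(v=18,ok=F), TRANSFORM:-, EMIT:-] out:-; in:-
Tick 10: [PARSE:-, VALIDATE:-, TRANSFORM:P5(v=0,ok=F), EMIT:-] out:-; in:-
Emitted by tick 10: ['P1', 'P2', 'P3', 'P4']

Answer: 4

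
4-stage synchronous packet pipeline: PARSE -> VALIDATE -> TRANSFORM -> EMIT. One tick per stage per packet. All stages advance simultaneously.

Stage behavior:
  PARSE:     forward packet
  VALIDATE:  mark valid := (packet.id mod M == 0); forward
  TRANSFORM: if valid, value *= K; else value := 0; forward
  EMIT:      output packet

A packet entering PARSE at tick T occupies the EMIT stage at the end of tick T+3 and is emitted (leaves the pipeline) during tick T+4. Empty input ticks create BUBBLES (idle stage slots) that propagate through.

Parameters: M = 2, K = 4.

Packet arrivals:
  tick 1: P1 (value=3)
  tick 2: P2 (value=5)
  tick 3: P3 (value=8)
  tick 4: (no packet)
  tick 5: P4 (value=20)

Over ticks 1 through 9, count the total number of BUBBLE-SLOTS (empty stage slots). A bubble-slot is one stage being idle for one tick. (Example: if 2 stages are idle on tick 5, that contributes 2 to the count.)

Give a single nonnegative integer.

Tick 1: [PARSE:P1(v=3,ok=F), VALIDATE:-, TRANSFORM:-, EMIT:-] out:-; bubbles=3
Tick 2: [PARSE:P2(v=5,ok=F), VALIDATE:P1(v=3,ok=F), TRANSFORM:-, EMIT:-] out:-; bubbles=2
Tick 3: [PARSE:P3(v=8,ok=F), VALIDATE:P2(v=5,ok=T), TRANSFORM:P1(v=0,ok=F), EMIT:-] out:-; bubbles=1
Tick 4: [PARSE:-, VALIDATE:P3(v=8,ok=F), TRANSFORM:P2(v=20,ok=T), EMIT:P1(v=0,ok=F)] out:-; bubbles=1
Tick 5: [PARSE:P4(v=20,ok=F), VALIDATE:-, TRANSFORM:P3(v=0,ok=F), EMIT:P2(v=20,ok=T)] out:P1(v=0); bubbles=1
Tick 6: [PARSE:-, VALIDATE:P4(v=20,ok=T), TRANSFORM:-, EMIT:P3(v=0,ok=F)] out:P2(v=20); bubbles=2
Tick 7: [PARSE:-, VALIDATE:-, TRANSFORM:P4(v=80,ok=T), EMIT:-] out:P3(v=0); bubbles=3
Tick 8: [PARSE:-, VALIDATE:-, TRANSFORM:-, EMIT:P4(v=80,ok=T)] out:-; bubbles=3
Tick 9: [PARSE:-, VALIDATE:-, TRANSFORM:-, EMIT:-] out:P4(v=80); bubbles=4
Total bubble-slots: 20

Answer: 20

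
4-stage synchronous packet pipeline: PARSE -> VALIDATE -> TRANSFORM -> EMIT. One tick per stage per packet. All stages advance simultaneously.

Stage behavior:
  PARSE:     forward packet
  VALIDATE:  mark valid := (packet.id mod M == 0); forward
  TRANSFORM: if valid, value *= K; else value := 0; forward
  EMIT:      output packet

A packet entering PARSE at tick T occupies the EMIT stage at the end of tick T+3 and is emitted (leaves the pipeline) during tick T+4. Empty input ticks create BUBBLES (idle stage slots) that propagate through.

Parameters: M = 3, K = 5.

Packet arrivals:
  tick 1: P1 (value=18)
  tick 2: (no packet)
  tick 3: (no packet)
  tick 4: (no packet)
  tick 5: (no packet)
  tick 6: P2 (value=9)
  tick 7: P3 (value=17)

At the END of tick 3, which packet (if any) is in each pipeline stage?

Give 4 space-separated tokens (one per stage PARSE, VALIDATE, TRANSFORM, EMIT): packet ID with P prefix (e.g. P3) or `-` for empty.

Answer: - - P1 -

Derivation:
Tick 1: [PARSE:P1(v=18,ok=F), VALIDATE:-, TRANSFORM:-, EMIT:-] out:-; in:P1
Tick 2: [PARSE:-, VALIDATE:P1(v=18,ok=F), TRANSFORM:-, EMIT:-] out:-; in:-
Tick 3: [PARSE:-, VALIDATE:-, TRANSFORM:P1(v=0,ok=F), EMIT:-] out:-; in:-
At end of tick 3: ['-', '-', 'P1', '-']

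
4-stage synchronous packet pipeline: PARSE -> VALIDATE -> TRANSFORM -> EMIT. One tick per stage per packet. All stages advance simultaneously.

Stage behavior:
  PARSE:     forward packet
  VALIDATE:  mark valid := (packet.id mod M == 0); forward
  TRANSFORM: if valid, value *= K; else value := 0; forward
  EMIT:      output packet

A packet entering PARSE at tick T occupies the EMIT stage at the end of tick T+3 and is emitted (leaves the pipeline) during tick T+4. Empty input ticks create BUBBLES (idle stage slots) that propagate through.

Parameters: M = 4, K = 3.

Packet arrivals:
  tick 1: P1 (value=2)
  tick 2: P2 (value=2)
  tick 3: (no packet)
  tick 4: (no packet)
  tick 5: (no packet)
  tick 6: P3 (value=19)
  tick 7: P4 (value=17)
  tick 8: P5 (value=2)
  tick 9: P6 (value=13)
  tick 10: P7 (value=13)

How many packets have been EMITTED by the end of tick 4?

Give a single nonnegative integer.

Answer: 0

Derivation:
Tick 1: [PARSE:P1(v=2,ok=F), VALIDATE:-, TRANSFORM:-, EMIT:-] out:-; in:P1
Tick 2: [PARSE:P2(v=2,ok=F), VALIDATE:P1(v=2,ok=F), TRANSFORM:-, EMIT:-] out:-; in:P2
Tick 3: [PARSE:-, VALIDATE:P2(v=2,ok=F), TRANSFORM:P1(v=0,ok=F), EMIT:-] out:-; in:-
Tick 4: [PARSE:-, VALIDATE:-, TRANSFORM:P2(v=0,ok=F), EMIT:P1(v=0,ok=F)] out:-; in:-
Emitted by tick 4: []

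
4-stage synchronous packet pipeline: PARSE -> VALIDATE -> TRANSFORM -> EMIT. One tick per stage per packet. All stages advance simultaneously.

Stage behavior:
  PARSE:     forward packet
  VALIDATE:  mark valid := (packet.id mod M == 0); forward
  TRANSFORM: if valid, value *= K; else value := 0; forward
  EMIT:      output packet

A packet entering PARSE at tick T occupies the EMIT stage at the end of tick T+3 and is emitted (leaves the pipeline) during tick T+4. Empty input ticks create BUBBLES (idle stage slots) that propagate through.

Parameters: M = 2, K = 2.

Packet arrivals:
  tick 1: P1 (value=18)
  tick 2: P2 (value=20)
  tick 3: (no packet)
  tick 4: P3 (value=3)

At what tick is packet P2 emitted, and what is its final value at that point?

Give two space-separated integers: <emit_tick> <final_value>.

Answer: 6 40

Derivation:
Tick 1: [PARSE:P1(v=18,ok=F), VALIDATE:-, TRANSFORM:-, EMIT:-] out:-; in:P1
Tick 2: [PARSE:P2(v=20,ok=F), VALIDATE:P1(v=18,ok=F), TRANSFORM:-, EMIT:-] out:-; in:P2
Tick 3: [PARSE:-, VALIDATE:P2(v=20,ok=T), TRANSFORM:P1(v=0,ok=F), EMIT:-] out:-; in:-
Tick 4: [PARSE:P3(v=3,ok=F), VALIDATE:-, TRANSFORM:P2(v=40,ok=T), EMIT:P1(v=0,ok=F)] out:-; in:P3
Tick 5: [PARSE:-, VALIDATE:P3(v=3,ok=F), TRANSFORM:-, EMIT:P2(v=40,ok=T)] out:P1(v=0); in:-
Tick 6: [PARSE:-, VALIDATE:-, TRANSFORM:P3(v=0,ok=F), EMIT:-] out:P2(v=40); in:-
Tick 7: [PARSE:-, VALIDATE:-, TRANSFORM:-, EMIT:P3(v=0,ok=F)] out:-; in:-
Tick 8: [PARSE:-, VALIDATE:-, TRANSFORM:-, EMIT:-] out:P3(v=0); in:-
P2: arrives tick 2, valid=True (id=2, id%2=0), emit tick 6, final value 40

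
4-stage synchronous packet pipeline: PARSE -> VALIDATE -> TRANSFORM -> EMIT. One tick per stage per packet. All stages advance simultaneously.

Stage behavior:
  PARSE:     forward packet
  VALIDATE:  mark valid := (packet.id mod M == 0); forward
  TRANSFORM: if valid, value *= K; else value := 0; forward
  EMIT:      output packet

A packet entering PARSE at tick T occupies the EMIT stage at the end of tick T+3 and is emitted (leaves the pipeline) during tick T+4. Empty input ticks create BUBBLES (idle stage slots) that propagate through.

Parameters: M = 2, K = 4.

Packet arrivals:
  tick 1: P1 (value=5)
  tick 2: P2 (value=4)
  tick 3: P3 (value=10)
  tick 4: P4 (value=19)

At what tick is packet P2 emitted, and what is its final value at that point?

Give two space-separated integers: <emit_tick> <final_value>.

Tick 1: [PARSE:P1(v=5,ok=F), VALIDATE:-, TRANSFORM:-, EMIT:-] out:-; in:P1
Tick 2: [PARSE:P2(v=4,ok=F), VALIDATE:P1(v=5,ok=F), TRANSFORM:-, EMIT:-] out:-; in:P2
Tick 3: [PARSE:P3(v=10,ok=F), VALIDATE:P2(v=4,ok=T), TRANSFORM:P1(v=0,ok=F), EMIT:-] out:-; in:P3
Tick 4: [PARSE:P4(v=19,ok=F), VALIDATE:P3(v=10,ok=F), TRANSFORM:P2(v=16,ok=T), EMIT:P1(v=0,ok=F)] out:-; in:P4
Tick 5: [PARSE:-, VALIDATE:P4(v=19,ok=T), TRANSFORM:P3(v=0,ok=F), EMIT:P2(v=16,ok=T)] out:P1(v=0); in:-
Tick 6: [PARSE:-, VALIDATE:-, TRANSFORM:P4(v=76,ok=T), EMIT:P3(v=0,ok=F)] out:P2(v=16); in:-
Tick 7: [PARSE:-, VALIDATE:-, TRANSFORM:-, EMIT:P4(v=76,ok=T)] out:P3(v=0); in:-
Tick 8: [PARSE:-, VALIDATE:-, TRANSFORM:-, EMIT:-] out:P4(v=76); in:-
P2: arrives tick 2, valid=True (id=2, id%2=0), emit tick 6, final value 16

Answer: 6 16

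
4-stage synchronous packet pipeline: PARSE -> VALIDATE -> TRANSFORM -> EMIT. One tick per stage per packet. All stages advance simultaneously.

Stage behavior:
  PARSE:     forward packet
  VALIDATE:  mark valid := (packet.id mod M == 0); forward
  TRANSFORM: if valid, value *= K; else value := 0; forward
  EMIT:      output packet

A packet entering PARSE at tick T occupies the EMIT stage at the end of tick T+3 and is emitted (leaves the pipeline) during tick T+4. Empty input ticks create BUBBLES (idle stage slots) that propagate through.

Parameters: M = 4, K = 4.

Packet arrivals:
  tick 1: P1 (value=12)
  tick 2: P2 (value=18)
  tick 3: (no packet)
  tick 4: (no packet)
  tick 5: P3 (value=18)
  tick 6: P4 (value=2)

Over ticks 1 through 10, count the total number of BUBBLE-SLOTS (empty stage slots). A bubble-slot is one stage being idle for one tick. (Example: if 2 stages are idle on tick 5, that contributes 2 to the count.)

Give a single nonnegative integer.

Answer: 24

Derivation:
Tick 1: [PARSE:P1(v=12,ok=F), VALIDATE:-, TRANSFORM:-, EMIT:-] out:-; bubbles=3
Tick 2: [PARSE:P2(v=18,ok=F), VALIDATE:P1(v=12,ok=F), TRANSFORM:-, EMIT:-] out:-; bubbles=2
Tick 3: [PARSE:-, VALIDATE:P2(v=18,ok=F), TRANSFORM:P1(v=0,ok=F), EMIT:-] out:-; bubbles=2
Tick 4: [PARSE:-, VALIDATE:-, TRANSFORM:P2(v=0,ok=F), EMIT:P1(v=0,ok=F)] out:-; bubbles=2
Tick 5: [PARSE:P3(v=18,ok=F), VALIDATE:-, TRANSFORM:-, EMIT:P2(v=0,ok=F)] out:P1(v=0); bubbles=2
Tick 6: [PARSE:P4(v=2,ok=F), VALIDATE:P3(v=18,ok=F), TRANSFORM:-, EMIT:-] out:P2(v=0); bubbles=2
Tick 7: [PARSE:-, VALIDATE:P4(v=2,ok=T), TRANSFORM:P3(v=0,ok=F), EMIT:-] out:-; bubbles=2
Tick 8: [PARSE:-, VALIDATE:-, TRANSFORM:P4(v=8,ok=T), EMIT:P3(v=0,ok=F)] out:-; bubbles=2
Tick 9: [PARSE:-, VALIDATE:-, TRANSFORM:-, EMIT:P4(v=8,ok=T)] out:P3(v=0); bubbles=3
Tick 10: [PARSE:-, VALIDATE:-, TRANSFORM:-, EMIT:-] out:P4(v=8); bubbles=4
Total bubble-slots: 24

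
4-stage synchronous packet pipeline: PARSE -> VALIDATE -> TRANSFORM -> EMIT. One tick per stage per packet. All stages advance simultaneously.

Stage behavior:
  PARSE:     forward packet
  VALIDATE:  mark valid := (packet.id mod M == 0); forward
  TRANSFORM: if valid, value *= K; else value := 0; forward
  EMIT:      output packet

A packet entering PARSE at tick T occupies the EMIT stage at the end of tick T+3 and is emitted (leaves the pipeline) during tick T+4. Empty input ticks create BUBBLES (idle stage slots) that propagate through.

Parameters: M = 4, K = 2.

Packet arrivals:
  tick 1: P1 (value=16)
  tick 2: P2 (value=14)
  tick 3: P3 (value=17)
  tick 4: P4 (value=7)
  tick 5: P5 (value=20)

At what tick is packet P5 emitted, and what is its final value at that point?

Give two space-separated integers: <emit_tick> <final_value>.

Tick 1: [PARSE:P1(v=16,ok=F), VALIDATE:-, TRANSFORM:-, EMIT:-] out:-; in:P1
Tick 2: [PARSE:P2(v=14,ok=F), VALIDATE:P1(v=16,ok=F), TRANSFORM:-, EMIT:-] out:-; in:P2
Tick 3: [PARSE:P3(v=17,ok=F), VALIDATE:P2(v=14,ok=F), TRANSFORM:P1(v=0,ok=F), EMIT:-] out:-; in:P3
Tick 4: [PARSE:P4(v=7,ok=F), VALIDATE:P3(v=17,ok=F), TRANSFORM:P2(v=0,ok=F), EMIT:P1(v=0,ok=F)] out:-; in:P4
Tick 5: [PARSE:P5(v=20,ok=F), VALIDATE:P4(v=7,ok=T), TRANSFORM:P3(v=0,ok=F), EMIT:P2(v=0,ok=F)] out:P1(v=0); in:P5
Tick 6: [PARSE:-, VALIDATE:P5(v=20,ok=F), TRANSFORM:P4(v=14,ok=T), EMIT:P3(v=0,ok=F)] out:P2(v=0); in:-
Tick 7: [PARSE:-, VALIDATE:-, TRANSFORM:P5(v=0,ok=F), EMIT:P4(v=14,ok=T)] out:P3(v=0); in:-
Tick 8: [PARSE:-, VALIDATE:-, TRANSFORM:-, EMIT:P5(v=0,ok=F)] out:P4(v=14); in:-
Tick 9: [PARSE:-, VALIDATE:-, TRANSFORM:-, EMIT:-] out:P5(v=0); in:-
P5: arrives tick 5, valid=False (id=5, id%4=1), emit tick 9, final value 0

Answer: 9 0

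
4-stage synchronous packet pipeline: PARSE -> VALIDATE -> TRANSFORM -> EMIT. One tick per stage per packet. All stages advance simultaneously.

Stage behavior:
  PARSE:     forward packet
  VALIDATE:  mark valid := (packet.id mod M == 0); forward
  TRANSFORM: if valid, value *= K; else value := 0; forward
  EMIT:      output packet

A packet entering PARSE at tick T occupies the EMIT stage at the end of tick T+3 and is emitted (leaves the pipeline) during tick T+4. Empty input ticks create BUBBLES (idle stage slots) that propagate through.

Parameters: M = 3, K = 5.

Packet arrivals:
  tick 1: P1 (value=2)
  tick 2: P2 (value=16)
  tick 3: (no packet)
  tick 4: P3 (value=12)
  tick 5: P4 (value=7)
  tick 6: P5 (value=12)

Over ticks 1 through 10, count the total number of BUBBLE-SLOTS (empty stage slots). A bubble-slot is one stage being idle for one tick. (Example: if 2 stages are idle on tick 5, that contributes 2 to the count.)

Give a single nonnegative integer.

Answer: 20

Derivation:
Tick 1: [PARSE:P1(v=2,ok=F), VALIDATE:-, TRANSFORM:-, EMIT:-] out:-; bubbles=3
Tick 2: [PARSE:P2(v=16,ok=F), VALIDATE:P1(v=2,ok=F), TRANSFORM:-, EMIT:-] out:-; bubbles=2
Tick 3: [PARSE:-, VALIDATE:P2(v=16,ok=F), TRANSFORM:P1(v=0,ok=F), EMIT:-] out:-; bubbles=2
Tick 4: [PARSE:P3(v=12,ok=F), VALIDATE:-, TRANSFORM:P2(v=0,ok=F), EMIT:P1(v=0,ok=F)] out:-; bubbles=1
Tick 5: [PARSE:P4(v=7,ok=F), VALIDATE:P3(v=12,ok=T), TRANSFORM:-, EMIT:P2(v=0,ok=F)] out:P1(v=0); bubbles=1
Tick 6: [PARSE:P5(v=12,ok=F), VALIDATE:P4(v=7,ok=F), TRANSFORM:P3(v=60,ok=T), EMIT:-] out:P2(v=0); bubbles=1
Tick 7: [PARSE:-, VALIDATE:P5(v=12,ok=F), TRANSFORM:P4(v=0,ok=F), EMIT:P3(v=60,ok=T)] out:-; bubbles=1
Tick 8: [PARSE:-, VALIDATE:-, TRANSFORM:P5(v=0,ok=F), EMIT:P4(v=0,ok=F)] out:P3(v=60); bubbles=2
Tick 9: [PARSE:-, VALIDATE:-, TRANSFORM:-, EMIT:P5(v=0,ok=F)] out:P4(v=0); bubbles=3
Tick 10: [PARSE:-, VALIDATE:-, TRANSFORM:-, EMIT:-] out:P5(v=0); bubbles=4
Total bubble-slots: 20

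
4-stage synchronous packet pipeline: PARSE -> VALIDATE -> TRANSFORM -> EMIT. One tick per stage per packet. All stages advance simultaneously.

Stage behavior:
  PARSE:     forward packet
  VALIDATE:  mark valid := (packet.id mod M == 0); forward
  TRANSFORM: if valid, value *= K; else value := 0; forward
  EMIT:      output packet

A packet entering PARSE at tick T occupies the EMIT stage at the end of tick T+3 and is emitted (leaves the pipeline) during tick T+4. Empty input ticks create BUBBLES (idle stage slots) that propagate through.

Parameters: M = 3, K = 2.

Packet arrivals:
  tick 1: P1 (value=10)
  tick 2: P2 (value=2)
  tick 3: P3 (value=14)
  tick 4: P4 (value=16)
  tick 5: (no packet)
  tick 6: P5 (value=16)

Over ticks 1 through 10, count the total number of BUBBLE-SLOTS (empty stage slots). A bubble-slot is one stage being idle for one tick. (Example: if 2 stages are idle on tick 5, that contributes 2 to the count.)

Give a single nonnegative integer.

Answer: 20

Derivation:
Tick 1: [PARSE:P1(v=10,ok=F), VALIDATE:-, TRANSFORM:-, EMIT:-] out:-; bubbles=3
Tick 2: [PARSE:P2(v=2,ok=F), VALIDATE:P1(v=10,ok=F), TRANSFORM:-, EMIT:-] out:-; bubbles=2
Tick 3: [PARSE:P3(v=14,ok=F), VALIDATE:P2(v=2,ok=F), TRANSFORM:P1(v=0,ok=F), EMIT:-] out:-; bubbles=1
Tick 4: [PARSE:P4(v=16,ok=F), VALIDATE:P3(v=14,ok=T), TRANSFORM:P2(v=0,ok=F), EMIT:P1(v=0,ok=F)] out:-; bubbles=0
Tick 5: [PARSE:-, VALIDATE:P4(v=16,ok=F), TRANSFORM:P3(v=28,ok=T), EMIT:P2(v=0,ok=F)] out:P1(v=0); bubbles=1
Tick 6: [PARSE:P5(v=16,ok=F), VALIDATE:-, TRANSFORM:P4(v=0,ok=F), EMIT:P3(v=28,ok=T)] out:P2(v=0); bubbles=1
Tick 7: [PARSE:-, VALIDATE:P5(v=16,ok=F), TRANSFORM:-, EMIT:P4(v=0,ok=F)] out:P3(v=28); bubbles=2
Tick 8: [PARSE:-, VALIDATE:-, TRANSFORM:P5(v=0,ok=F), EMIT:-] out:P4(v=0); bubbles=3
Tick 9: [PARSE:-, VALIDATE:-, TRANSFORM:-, EMIT:P5(v=0,ok=F)] out:-; bubbles=3
Tick 10: [PARSE:-, VALIDATE:-, TRANSFORM:-, EMIT:-] out:P5(v=0); bubbles=4
Total bubble-slots: 20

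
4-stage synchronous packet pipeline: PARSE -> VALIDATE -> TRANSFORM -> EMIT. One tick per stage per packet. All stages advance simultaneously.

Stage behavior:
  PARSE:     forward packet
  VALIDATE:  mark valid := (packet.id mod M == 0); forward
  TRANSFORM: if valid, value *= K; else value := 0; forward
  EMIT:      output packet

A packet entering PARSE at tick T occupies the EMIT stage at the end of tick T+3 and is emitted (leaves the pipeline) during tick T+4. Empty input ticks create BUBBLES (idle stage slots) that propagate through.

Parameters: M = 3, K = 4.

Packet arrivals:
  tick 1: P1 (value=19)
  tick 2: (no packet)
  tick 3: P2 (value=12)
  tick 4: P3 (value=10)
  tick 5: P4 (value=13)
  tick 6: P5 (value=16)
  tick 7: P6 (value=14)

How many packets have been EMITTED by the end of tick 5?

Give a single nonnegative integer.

Answer: 1

Derivation:
Tick 1: [PARSE:P1(v=19,ok=F), VALIDATE:-, TRANSFORM:-, EMIT:-] out:-; in:P1
Tick 2: [PARSE:-, VALIDATE:P1(v=19,ok=F), TRANSFORM:-, EMIT:-] out:-; in:-
Tick 3: [PARSE:P2(v=12,ok=F), VALIDATE:-, TRANSFORM:P1(v=0,ok=F), EMIT:-] out:-; in:P2
Tick 4: [PARSE:P3(v=10,ok=F), VALIDATE:P2(v=12,ok=F), TRANSFORM:-, EMIT:P1(v=0,ok=F)] out:-; in:P3
Tick 5: [PARSE:P4(v=13,ok=F), VALIDATE:P3(v=10,ok=T), TRANSFORM:P2(v=0,ok=F), EMIT:-] out:P1(v=0); in:P4
Emitted by tick 5: ['P1']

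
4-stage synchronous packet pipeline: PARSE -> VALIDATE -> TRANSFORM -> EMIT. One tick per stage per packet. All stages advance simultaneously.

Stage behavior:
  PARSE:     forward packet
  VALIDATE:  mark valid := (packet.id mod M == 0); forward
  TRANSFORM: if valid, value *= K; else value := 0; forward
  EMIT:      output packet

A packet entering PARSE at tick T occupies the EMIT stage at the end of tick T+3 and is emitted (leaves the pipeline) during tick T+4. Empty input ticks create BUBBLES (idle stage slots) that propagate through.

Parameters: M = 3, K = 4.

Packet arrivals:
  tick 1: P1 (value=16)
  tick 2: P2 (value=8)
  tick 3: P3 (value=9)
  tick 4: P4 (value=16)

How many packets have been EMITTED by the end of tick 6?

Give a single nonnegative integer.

Answer: 2

Derivation:
Tick 1: [PARSE:P1(v=16,ok=F), VALIDATE:-, TRANSFORM:-, EMIT:-] out:-; in:P1
Tick 2: [PARSE:P2(v=8,ok=F), VALIDATE:P1(v=16,ok=F), TRANSFORM:-, EMIT:-] out:-; in:P2
Tick 3: [PARSE:P3(v=9,ok=F), VALIDATE:P2(v=8,ok=F), TRANSFORM:P1(v=0,ok=F), EMIT:-] out:-; in:P3
Tick 4: [PARSE:P4(v=16,ok=F), VALIDATE:P3(v=9,ok=T), TRANSFORM:P2(v=0,ok=F), EMIT:P1(v=0,ok=F)] out:-; in:P4
Tick 5: [PARSE:-, VALIDATE:P4(v=16,ok=F), TRANSFORM:P3(v=36,ok=T), EMIT:P2(v=0,ok=F)] out:P1(v=0); in:-
Tick 6: [PARSE:-, VALIDATE:-, TRANSFORM:P4(v=0,ok=F), EMIT:P3(v=36,ok=T)] out:P2(v=0); in:-
Emitted by tick 6: ['P1', 'P2']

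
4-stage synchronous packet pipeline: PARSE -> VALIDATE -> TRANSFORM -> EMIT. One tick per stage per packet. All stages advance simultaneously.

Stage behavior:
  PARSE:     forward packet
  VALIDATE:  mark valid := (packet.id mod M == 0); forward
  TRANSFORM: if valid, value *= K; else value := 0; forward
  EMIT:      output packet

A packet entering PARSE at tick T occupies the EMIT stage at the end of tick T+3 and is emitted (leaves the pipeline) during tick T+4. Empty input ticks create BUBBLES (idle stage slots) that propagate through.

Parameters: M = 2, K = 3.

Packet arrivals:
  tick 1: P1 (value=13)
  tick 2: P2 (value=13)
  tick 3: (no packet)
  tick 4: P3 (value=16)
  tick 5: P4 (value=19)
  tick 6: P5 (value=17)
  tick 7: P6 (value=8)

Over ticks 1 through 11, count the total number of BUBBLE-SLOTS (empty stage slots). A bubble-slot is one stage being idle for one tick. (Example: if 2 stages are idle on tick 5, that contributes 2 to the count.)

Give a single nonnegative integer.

Answer: 20

Derivation:
Tick 1: [PARSE:P1(v=13,ok=F), VALIDATE:-, TRANSFORM:-, EMIT:-] out:-; bubbles=3
Tick 2: [PARSE:P2(v=13,ok=F), VALIDATE:P1(v=13,ok=F), TRANSFORM:-, EMIT:-] out:-; bubbles=2
Tick 3: [PARSE:-, VALIDATE:P2(v=13,ok=T), TRANSFORM:P1(v=0,ok=F), EMIT:-] out:-; bubbles=2
Tick 4: [PARSE:P3(v=16,ok=F), VALIDATE:-, TRANSFORM:P2(v=39,ok=T), EMIT:P1(v=0,ok=F)] out:-; bubbles=1
Tick 5: [PARSE:P4(v=19,ok=F), VALIDATE:P3(v=16,ok=F), TRANSFORM:-, EMIT:P2(v=39,ok=T)] out:P1(v=0); bubbles=1
Tick 6: [PARSE:P5(v=17,ok=F), VALIDATE:P4(v=19,ok=T), TRANSFORM:P3(v=0,ok=F), EMIT:-] out:P2(v=39); bubbles=1
Tick 7: [PARSE:P6(v=8,ok=F), VALIDATE:P5(v=17,ok=F), TRANSFORM:P4(v=57,ok=T), EMIT:P3(v=0,ok=F)] out:-; bubbles=0
Tick 8: [PARSE:-, VALIDATE:P6(v=8,ok=T), TRANSFORM:P5(v=0,ok=F), EMIT:P4(v=57,ok=T)] out:P3(v=0); bubbles=1
Tick 9: [PARSE:-, VALIDATE:-, TRANSFORM:P6(v=24,ok=T), EMIT:P5(v=0,ok=F)] out:P4(v=57); bubbles=2
Tick 10: [PARSE:-, VALIDATE:-, TRANSFORM:-, EMIT:P6(v=24,ok=T)] out:P5(v=0); bubbles=3
Tick 11: [PARSE:-, VALIDATE:-, TRANSFORM:-, EMIT:-] out:P6(v=24); bubbles=4
Total bubble-slots: 20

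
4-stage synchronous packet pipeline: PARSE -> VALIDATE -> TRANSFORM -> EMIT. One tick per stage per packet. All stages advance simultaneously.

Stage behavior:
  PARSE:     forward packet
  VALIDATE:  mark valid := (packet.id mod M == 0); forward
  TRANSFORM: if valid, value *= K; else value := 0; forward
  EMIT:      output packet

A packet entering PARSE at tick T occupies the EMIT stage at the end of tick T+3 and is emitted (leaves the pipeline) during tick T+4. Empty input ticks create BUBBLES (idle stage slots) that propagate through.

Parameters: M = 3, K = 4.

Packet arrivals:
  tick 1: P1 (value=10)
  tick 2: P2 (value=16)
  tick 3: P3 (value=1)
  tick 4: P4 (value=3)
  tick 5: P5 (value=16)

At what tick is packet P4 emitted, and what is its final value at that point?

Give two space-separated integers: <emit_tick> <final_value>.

Answer: 8 0

Derivation:
Tick 1: [PARSE:P1(v=10,ok=F), VALIDATE:-, TRANSFORM:-, EMIT:-] out:-; in:P1
Tick 2: [PARSE:P2(v=16,ok=F), VALIDATE:P1(v=10,ok=F), TRANSFORM:-, EMIT:-] out:-; in:P2
Tick 3: [PARSE:P3(v=1,ok=F), VALIDATE:P2(v=16,ok=F), TRANSFORM:P1(v=0,ok=F), EMIT:-] out:-; in:P3
Tick 4: [PARSE:P4(v=3,ok=F), VALIDATE:P3(v=1,ok=T), TRANSFORM:P2(v=0,ok=F), EMIT:P1(v=0,ok=F)] out:-; in:P4
Tick 5: [PARSE:P5(v=16,ok=F), VALIDATE:P4(v=3,ok=F), TRANSFORM:P3(v=4,ok=T), EMIT:P2(v=0,ok=F)] out:P1(v=0); in:P5
Tick 6: [PARSE:-, VALIDATE:P5(v=16,ok=F), TRANSFORM:P4(v=0,ok=F), EMIT:P3(v=4,ok=T)] out:P2(v=0); in:-
Tick 7: [PARSE:-, VALIDATE:-, TRANSFORM:P5(v=0,ok=F), EMIT:P4(v=0,ok=F)] out:P3(v=4); in:-
Tick 8: [PARSE:-, VALIDATE:-, TRANSFORM:-, EMIT:P5(v=0,ok=F)] out:P4(v=0); in:-
Tick 9: [PARSE:-, VALIDATE:-, TRANSFORM:-, EMIT:-] out:P5(v=0); in:-
P4: arrives tick 4, valid=False (id=4, id%3=1), emit tick 8, final value 0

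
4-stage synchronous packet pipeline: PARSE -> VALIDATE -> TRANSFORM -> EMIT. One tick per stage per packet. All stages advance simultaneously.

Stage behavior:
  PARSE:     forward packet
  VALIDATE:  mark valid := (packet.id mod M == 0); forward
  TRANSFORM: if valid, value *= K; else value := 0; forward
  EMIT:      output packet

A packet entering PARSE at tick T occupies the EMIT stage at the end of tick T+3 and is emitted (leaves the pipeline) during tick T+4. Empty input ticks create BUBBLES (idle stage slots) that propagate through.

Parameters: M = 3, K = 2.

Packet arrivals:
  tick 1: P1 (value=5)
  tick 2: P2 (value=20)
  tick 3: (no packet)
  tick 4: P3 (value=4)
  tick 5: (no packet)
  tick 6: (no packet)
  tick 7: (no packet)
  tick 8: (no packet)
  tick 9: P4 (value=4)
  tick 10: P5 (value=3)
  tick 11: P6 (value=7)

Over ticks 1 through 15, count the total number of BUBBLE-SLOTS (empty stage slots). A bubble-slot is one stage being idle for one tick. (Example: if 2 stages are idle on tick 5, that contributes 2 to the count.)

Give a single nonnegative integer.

Answer: 36

Derivation:
Tick 1: [PARSE:P1(v=5,ok=F), VALIDATE:-, TRANSFORM:-, EMIT:-] out:-; bubbles=3
Tick 2: [PARSE:P2(v=20,ok=F), VALIDATE:P1(v=5,ok=F), TRANSFORM:-, EMIT:-] out:-; bubbles=2
Tick 3: [PARSE:-, VALIDATE:P2(v=20,ok=F), TRANSFORM:P1(v=0,ok=F), EMIT:-] out:-; bubbles=2
Tick 4: [PARSE:P3(v=4,ok=F), VALIDATE:-, TRANSFORM:P2(v=0,ok=F), EMIT:P1(v=0,ok=F)] out:-; bubbles=1
Tick 5: [PARSE:-, VALIDATE:P3(v=4,ok=T), TRANSFORM:-, EMIT:P2(v=0,ok=F)] out:P1(v=0); bubbles=2
Tick 6: [PARSE:-, VALIDATE:-, TRANSFORM:P3(v=8,ok=T), EMIT:-] out:P2(v=0); bubbles=3
Tick 7: [PARSE:-, VALIDATE:-, TRANSFORM:-, EMIT:P3(v=8,ok=T)] out:-; bubbles=3
Tick 8: [PARSE:-, VALIDATE:-, TRANSFORM:-, EMIT:-] out:P3(v=8); bubbles=4
Tick 9: [PARSE:P4(v=4,ok=F), VALIDATE:-, TRANSFORM:-, EMIT:-] out:-; bubbles=3
Tick 10: [PARSE:P5(v=3,ok=F), VALIDATE:P4(v=4,ok=F), TRANSFORM:-, EMIT:-] out:-; bubbles=2
Tick 11: [PARSE:P6(v=7,ok=F), VALIDATE:P5(v=3,ok=F), TRANSFORM:P4(v=0,ok=F), EMIT:-] out:-; bubbles=1
Tick 12: [PARSE:-, VALIDATE:P6(v=7,ok=T), TRANSFORM:P5(v=0,ok=F), EMIT:P4(v=0,ok=F)] out:-; bubbles=1
Tick 13: [PARSE:-, VALIDATE:-, TRANSFORM:P6(v=14,ok=T), EMIT:P5(v=0,ok=F)] out:P4(v=0); bubbles=2
Tick 14: [PARSE:-, VALIDATE:-, TRANSFORM:-, EMIT:P6(v=14,ok=T)] out:P5(v=0); bubbles=3
Tick 15: [PARSE:-, VALIDATE:-, TRANSFORM:-, EMIT:-] out:P6(v=14); bubbles=4
Total bubble-slots: 36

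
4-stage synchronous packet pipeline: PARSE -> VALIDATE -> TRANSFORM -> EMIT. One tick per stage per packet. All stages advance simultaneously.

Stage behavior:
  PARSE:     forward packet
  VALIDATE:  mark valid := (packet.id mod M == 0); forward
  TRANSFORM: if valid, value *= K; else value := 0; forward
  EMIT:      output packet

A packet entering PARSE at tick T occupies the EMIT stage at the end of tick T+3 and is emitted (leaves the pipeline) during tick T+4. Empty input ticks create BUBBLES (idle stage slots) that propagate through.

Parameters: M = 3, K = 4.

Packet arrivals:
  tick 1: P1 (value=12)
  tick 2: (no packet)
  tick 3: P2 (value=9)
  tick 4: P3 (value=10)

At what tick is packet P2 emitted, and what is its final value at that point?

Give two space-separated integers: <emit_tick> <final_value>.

Tick 1: [PARSE:P1(v=12,ok=F), VALIDATE:-, TRANSFORM:-, EMIT:-] out:-; in:P1
Tick 2: [PARSE:-, VALIDATE:P1(v=12,ok=F), TRANSFORM:-, EMIT:-] out:-; in:-
Tick 3: [PARSE:P2(v=9,ok=F), VALIDATE:-, TRANSFORM:P1(v=0,ok=F), EMIT:-] out:-; in:P2
Tick 4: [PARSE:P3(v=10,ok=F), VALIDATE:P2(v=9,ok=F), TRANSFORM:-, EMIT:P1(v=0,ok=F)] out:-; in:P3
Tick 5: [PARSE:-, VALIDATE:P3(v=10,ok=T), TRANSFORM:P2(v=0,ok=F), EMIT:-] out:P1(v=0); in:-
Tick 6: [PARSE:-, VALIDATE:-, TRANSFORM:P3(v=40,ok=T), EMIT:P2(v=0,ok=F)] out:-; in:-
Tick 7: [PARSE:-, VALIDATE:-, TRANSFORM:-, EMIT:P3(v=40,ok=T)] out:P2(v=0); in:-
Tick 8: [PARSE:-, VALIDATE:-, TRANSFORM:-, EMIT:-] out:P3(v=40); in:-
P2: arrives tick 3, valid=False (id=2, id%3=2), emit tick 7, final value 0

Answer: 7 0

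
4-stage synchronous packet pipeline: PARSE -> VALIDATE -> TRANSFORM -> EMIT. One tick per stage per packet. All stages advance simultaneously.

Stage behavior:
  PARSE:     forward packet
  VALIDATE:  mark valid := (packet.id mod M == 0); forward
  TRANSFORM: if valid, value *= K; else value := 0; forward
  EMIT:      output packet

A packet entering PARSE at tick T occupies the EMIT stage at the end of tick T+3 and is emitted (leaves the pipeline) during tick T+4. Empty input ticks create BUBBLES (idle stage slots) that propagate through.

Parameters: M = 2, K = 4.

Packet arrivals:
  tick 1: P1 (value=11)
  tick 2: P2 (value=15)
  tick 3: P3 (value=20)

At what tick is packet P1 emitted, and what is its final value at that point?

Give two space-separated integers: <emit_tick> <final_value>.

Answer: 5 0

Derivation:
Tick 1: [PARSE:P1(v=11,ok=F), VALIDATE:-, TRANSFORM:-, EMIT:-] out:-; in:P1
Tick 2: [PARSE:P2(v=15,ok=F), VALIDATE:P1(v=11,ok=F), TRANSFORM:-, EMIT:-] out:-; in:P2
Tick 3: [PARSE:P3(v=20,ok=F), VALIDATE:P2(v=15,ok=T), TRANSFORM:P1(v=0,ok=F), EMIT:-] out:-; in:P3
Tick 4: [PARSE:-, VALIDATE:P3(v=20,ok=F), TRANSFORM:P2(v=60,ok=T), EMIT:P1(v=0,ok=F)] out:-; in:-
Tick 5: [PARSE:-, VALIDATE:-, TRANSFORM:P3(v=0,ok=F), EMIT:P2(v=60,ok=T)] out:P1(v=0); in:-
Tick 6: [PARSE:-, VALIDATE:-, TRANSFORM:-, EMIT:P3(v=0,ok=F)] out:P2(v=60); in:-
Tick 7: [PARSE:-, VALIDATE:-, TRANSFORM:-, EMIT:-] out:P3(v=0); in:-
P1: arrives tick 1, valid=False (id=1, id%2=1), emit tick 5, final value 0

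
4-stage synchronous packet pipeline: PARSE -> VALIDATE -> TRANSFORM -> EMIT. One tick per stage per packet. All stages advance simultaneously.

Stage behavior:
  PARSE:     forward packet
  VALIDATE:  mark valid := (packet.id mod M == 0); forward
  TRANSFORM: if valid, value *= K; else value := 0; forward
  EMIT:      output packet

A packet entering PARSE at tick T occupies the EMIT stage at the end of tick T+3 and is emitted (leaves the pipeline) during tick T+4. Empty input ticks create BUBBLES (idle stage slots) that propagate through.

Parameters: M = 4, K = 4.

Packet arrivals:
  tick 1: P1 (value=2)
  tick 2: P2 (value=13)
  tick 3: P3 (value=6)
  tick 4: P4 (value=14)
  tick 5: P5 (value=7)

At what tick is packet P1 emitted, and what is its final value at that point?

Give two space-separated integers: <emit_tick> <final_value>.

Answer: 5 0

Derivation:
Tick 1: [PARSE:P1(v=2,ok=F), VALIDATE:-, TRANSFORM:-, EMIT:-] out:-; in:P1
Tick 2: [PARSE:P2(v=13,ok=F), VALIDATE:P1(v=2,ok=F), TRANSFORM:-, EMIT:-] out:-; in:P2
Tick 3: [PARSE:P3(v=6,ok=F), VALIDATE:P2(v=13,ok=F), TRANSFORM:P1(v=0,ok=F), EMIT:-] out:-; in:P3
Tick 4: [PARSE:P4(v=14,ok=F), VALIDATE:P3(v=6,ok=F), TRANSFORM:P2(v=0,ok=F), EMIT:P1(v=0,ok=F)] out:-; in:P4
Tick 5: [PARSE:P5(v=7,ok=F), VALIDATE:P4(v=14,ok=T), TRANSFORM:P3(v=0,ok=F), EMIT:P2(v=0,ok=F)] out:P1(v=0); in:P5
Tick 6: [PARSE:-, VALIDATE:P5(v=7,ok=F), TRANSFORM:P4(v=56,ok=T), EMIT:P3(v=0,ok=F)] out:P2(v=0); in:-
Tick 7: [PARSE:-, VALIDATE:-, TRANSFORM:P5(v=0,ok=F), EMIT:P4(v=56,ok=T)] out:P3(v=0); in:-
Tick 8: [PARSE:-, VALIDATE:-, TRANSFORM:-, EMIT:P5(v=0,ok=F)] out:P4(v=56); in:-
Tick 9: [PARSE:-, VALIDATE:-, TRANSFORM:-, EMIT:-] out:P5(v=0); in:-
P1: arrives tick 1, valid=False (id=1, id%4=1), emit tick 5, final value 0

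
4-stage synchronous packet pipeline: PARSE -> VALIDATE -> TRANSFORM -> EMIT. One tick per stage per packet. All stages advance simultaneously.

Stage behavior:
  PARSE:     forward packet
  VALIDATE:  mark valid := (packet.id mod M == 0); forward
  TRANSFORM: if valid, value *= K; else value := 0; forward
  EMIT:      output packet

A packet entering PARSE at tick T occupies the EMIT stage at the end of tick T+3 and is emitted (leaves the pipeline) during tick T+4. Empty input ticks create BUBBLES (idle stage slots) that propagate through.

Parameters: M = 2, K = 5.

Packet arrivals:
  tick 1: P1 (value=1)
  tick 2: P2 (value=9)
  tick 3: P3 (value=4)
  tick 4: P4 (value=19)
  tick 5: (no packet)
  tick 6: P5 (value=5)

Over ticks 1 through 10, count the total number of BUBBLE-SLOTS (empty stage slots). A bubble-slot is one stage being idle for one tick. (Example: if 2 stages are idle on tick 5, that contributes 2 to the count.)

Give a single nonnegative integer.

Answer: 20

Derivation:
Tick 1: [PARSE:P1(v=1,ok=F), VALIDATE:-, TRANSFORM:-, EMIT:-] out:-; bubbles=3
Tick 2: [PARSE:P2(v=9,ok=F), VALIDATE:P1(v=1,ok=F), TRANSFORM:-, EMIT:-] out:-; bubbles=2
Tick 3: [PARSE:P3(v=4,ok=F), VALIDATE:P2(v=9,ok=T), TRANSFORM:P1(v=0,ok=F), EMIT:-] out:-; bubbles=1
Tick 4: [PARSE:P4(v=19,ok=F), VALIDATE:P3(v=4,ok=F), TRANSFORM:P2(v=45,ok=T), EMIT:P1(v=0,ok=F)] out:-; bubbles=0
Tick 5: [PARSE:-, VALIDATE:P4(v=19,ok=T), TRANSFORM:P3(v=0,ok=F), EMIT:P2(v=45,ok=T)] out:P1(v=0); bubbles=1
Tick 6: [PARSE:P5(v=5,ok=F), VALIDATE:-, TRANSFORM:P4(v=95,ok=T), EMIT:P3(v=0,ok=F)] out:P2(v=45); bubbles=1
Tick 7: [PARSE:-, VALIDATE:P5(v=5,ok=F), TRANSFORM:-, EMIT:P4(v=95,ok=T)] out:P3(v=0); bubbles=2
Tick 8: [PARSE:-, VALIDATE:-, TRANSFORM:P5(v=0,ok=F), EMIT:-] out:P4(v=95); bubbles=3
Tick 9: [PARSE:-, VALIDATE:-, TRANSFORM:-, EMIT:P5(v=0,ok=F)] out:-; bubbles=3
Tick 10: [PARSE:-, VALIDATE:-, TRANSFORM:-, EMIT:-] out:P5(v=0); bubbles=4
Total bubble-slots: 20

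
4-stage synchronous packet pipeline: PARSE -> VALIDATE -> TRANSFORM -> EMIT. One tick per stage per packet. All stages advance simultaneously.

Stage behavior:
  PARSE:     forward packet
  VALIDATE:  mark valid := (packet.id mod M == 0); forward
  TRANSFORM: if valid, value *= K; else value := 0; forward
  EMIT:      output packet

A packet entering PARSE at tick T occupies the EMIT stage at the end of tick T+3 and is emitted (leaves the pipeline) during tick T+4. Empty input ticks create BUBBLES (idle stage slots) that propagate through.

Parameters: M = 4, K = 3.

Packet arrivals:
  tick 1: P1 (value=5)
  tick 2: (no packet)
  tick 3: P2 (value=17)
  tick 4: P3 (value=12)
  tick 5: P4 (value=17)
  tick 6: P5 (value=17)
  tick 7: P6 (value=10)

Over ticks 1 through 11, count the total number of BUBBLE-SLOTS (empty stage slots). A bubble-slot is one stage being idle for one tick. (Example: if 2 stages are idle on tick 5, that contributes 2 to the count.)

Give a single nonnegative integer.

Tick 1: [PARSE:P1(v=5,ok=F), VALIDATE:-, TRANSFORM:-, EMIT:-] out:-; bubbles=3
Tick 2: [PARSE:-, VALIDATE:P1(v=5,ok=F), TRANSFORM:-, EMIT:-] out:-; bubbles=3
Tick 3: [PARSE:P2(v=17,ok=F), VALIDATE:-, TRANSFORM:P1(v=0,ok=F), EMIT:-] out:-; bubbles=2
Tick 4: [PARSE:P3(v=12,ok=F), VALIDATE:P2(v=17,ok=F), TRANSFORM:-, EMIT:P1(v=0,ok=F)] out:-; bubbles=1
Tick 5: [PARSE:P4(v=17,ok=F), VALIDATE:P3(v=12,ok=F), TRANSFORM:P2(v=0,ok=F), EMIT:-] out:P1(v=0); bubbles=1
Tick 6: [PARSE:P5(v=17,ok=F), VALIDATE:P4(v=17,ok=T), TRANSFORM:P3(v=0,ok=F), EMIT:P2(v=0,ok=F)] out:-; bubbles=0
Tick 7: [PARSE:P6(v=10,ok=F), VALIDATE:P5(v=17,ok=F), TRANSFORM:P4(v=51,ok=T), EMIT:P3(v=0,ok=F)] out:P2(v=0); bubbles=0
Tick 8: [PARSE:-, VALIDATE:P6(v=10,ok=F), TRANSFORM:P5(v=0,ok=F), EMIT:P4(v=51,ok=T)] out:P3(v=0); bubbles=1
Tick 9: [PARSE:-, VALIDATE:-, TRANSFORM:P6(v=0,ok=F), EMIT:P5(v=0,ok=F)] out:P4(v=51); bubbles=2
Tick 10: [PARSE:-, VALIDATE:-, TRANSFORM:-, EMIT:P6(v=0,ok=F)] out:P5(v=0); bubbles=3
Tick 11: [PARSE:-, VALIDATE:-, TRANSFORM:-, EMIT:-] out:P6(v=0); bubbles=4
Total bubble-slots: 20

Answer: 20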